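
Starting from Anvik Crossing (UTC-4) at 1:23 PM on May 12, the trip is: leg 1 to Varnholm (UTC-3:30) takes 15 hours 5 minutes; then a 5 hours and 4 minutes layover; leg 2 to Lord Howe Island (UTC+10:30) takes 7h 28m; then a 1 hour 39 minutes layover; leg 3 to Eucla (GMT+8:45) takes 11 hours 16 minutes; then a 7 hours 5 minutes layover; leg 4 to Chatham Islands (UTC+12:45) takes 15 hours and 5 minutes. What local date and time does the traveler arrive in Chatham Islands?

Convert departure to UTC: 1:23 PM + 4:00 = 5:23 PM UTC on May 12.
Add 15 hours 5 minutes leg 1 → 8:28 AM UTC (May 13).
Add 5 hours and 4 minutes layover in Varnholm → 1:32 PM UTC.
Add 7 hours 28 minutes leg 2 → 9:00 PM UTC.
Add 1 hour 39 minutes layover in Lord Howe Island → 10:39 PM UTC.
Add 11 hours and 16 minutes leg 3 → 9:55 AM UTC (May 14).
Add 7 hours and 5 minutes layover in Eucla → 5:00 PM UTC.
Add 15 hours and 5 minutes leg 4 → 8:05 AM UTC (May 15).
Chatham Islands is UTC+12:45, so local arrival = 8:05 AM + 12:45 = 8:50 PM on May 15.

8:50 PM on May 15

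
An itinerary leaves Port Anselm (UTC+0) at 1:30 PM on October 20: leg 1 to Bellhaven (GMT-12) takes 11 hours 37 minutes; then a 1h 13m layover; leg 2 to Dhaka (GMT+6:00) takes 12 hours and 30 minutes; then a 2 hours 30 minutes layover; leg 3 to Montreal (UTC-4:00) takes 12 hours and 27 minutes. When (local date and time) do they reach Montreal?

Port Anselm is at UTC+0, so departure is already 1:30 PM UTC on Oct 20.
Add 11 hours 37 minutes leg 1 → 1:07 AM UTC (Oct 21).
Add 1 hour 13 minutes layover in Bellhaven → 2:20 AM UTC.
Add 12 hours and 30 minutes leg 2 → 2:50 PM UTC.
Add 2 hours and 30 minutes layover in Dhaka → 5:20 PM UTC.
Add 12 hours and 27 minutes leg 3 → 5:47 AM UTC (Oct 22).
Montreal is UTC−4:00, so local arrival = 5:47 AM − 4:00 = 1:47 AM on Oct 22.

1:47 AM on Oct 22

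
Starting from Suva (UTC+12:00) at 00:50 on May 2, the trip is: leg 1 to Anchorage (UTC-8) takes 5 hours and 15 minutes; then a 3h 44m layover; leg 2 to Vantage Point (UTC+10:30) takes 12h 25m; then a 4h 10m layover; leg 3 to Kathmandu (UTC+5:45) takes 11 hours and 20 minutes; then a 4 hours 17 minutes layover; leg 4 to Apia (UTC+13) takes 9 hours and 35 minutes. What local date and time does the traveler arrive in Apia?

04:36 on May 4

Convert departure to UTC: 00:50 − 12:00 = 12:50 UTC on May 1.
Add 5 hours and 15 minutes leg 1 → 18:05 UTC.
Add 3 hours 44 minutes layover in Anchorage → 21:49 UTC.
Add 12 hours 25 minutes leg 2 → 10:14 UTC (May 2).
Add 4 hours 10 minutes layover in Vantage Point → 14:24 UTC.
Add 11 hours 20 minutes leg 3 → 01:44 UTC (May 3).
Add 4 hours 17 minutes layover in Kathmandu → 06:01 UTC.
Add 9 hours 35 minutes leg 4 → 15:36 UTC.
Apia is UTC+13:00, so local arrival = 15:36 + 13:00 = 04:36 on May 4.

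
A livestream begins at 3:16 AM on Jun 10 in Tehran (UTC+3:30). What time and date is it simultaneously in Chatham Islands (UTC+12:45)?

12:31 PM on June 10

Chatham Islands is 9:15 ahead of Tehran.
Shift by the zone difference: 3:16 AM + 9:15 = 12:31 PM on Jun 10 in Chatham Islands.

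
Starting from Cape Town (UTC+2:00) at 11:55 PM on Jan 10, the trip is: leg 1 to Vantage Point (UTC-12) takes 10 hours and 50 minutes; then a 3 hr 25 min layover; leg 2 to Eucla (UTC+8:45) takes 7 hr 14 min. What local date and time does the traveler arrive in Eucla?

Convert departure to UTC: 11:55 PM − 2:00 = 9:55 PM UTC on Jan 10.
Add 10 hours and 50 minutes leg 1 → 8:45 AM UTC (Jan 11).
Add 3 hours and 25 minutes layover in Vantage Point → 12:10 PM UTC.
Add 7 hours 14 minutes leg 2 → 7:24 PM UTC.
Eucla is UTC+8:45, so local arrival = 7:24 PM + 8:45 = 4:09 AM on Jan 12.

4:09 AM on Jan 12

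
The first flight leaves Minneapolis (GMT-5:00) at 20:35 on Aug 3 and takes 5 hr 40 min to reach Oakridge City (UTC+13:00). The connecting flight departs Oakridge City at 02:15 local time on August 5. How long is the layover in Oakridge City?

Convert departure to UTC: 20:35 + 5:00 = 01:35 UTC on Aug 4.
Add 5 hours 40 minutes flight time → 07:15 UTC.
Oakridge City is UTC+13:00, so local arrival = 07:15 + 13:00 = 20:15 on Aug 4.
Layover = 02:15 − 20:15 (+1 day) = 6 hours.

6 hours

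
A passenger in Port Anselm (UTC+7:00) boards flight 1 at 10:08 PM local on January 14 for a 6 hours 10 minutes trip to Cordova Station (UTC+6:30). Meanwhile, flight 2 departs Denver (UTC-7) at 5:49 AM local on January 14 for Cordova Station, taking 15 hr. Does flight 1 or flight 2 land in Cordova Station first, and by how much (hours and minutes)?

the first, by 6 hours 31 minutes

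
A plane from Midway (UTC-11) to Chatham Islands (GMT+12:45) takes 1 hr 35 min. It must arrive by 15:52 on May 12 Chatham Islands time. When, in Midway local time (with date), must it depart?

14:32 on May 11

Target arrival in UTC: 15:52 − 12:45 = 03:07 on May 12.
Subtract 1 hour 35 minutes → departure 01:32 UTC on May 12.
Midway is UTC−11:00: 01:32 − 11:00 = 14:32 on May 11.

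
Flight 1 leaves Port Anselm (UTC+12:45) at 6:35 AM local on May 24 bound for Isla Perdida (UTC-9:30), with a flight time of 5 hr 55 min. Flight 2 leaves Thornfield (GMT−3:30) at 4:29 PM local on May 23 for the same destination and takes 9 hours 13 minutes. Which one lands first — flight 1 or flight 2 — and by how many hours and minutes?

the first, by 5 hours 27 minutes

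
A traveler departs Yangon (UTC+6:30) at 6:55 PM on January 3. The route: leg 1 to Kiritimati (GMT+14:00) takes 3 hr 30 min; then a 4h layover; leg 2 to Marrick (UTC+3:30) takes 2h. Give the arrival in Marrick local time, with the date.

Convert departure to UTC: 6:55 PM − 6:30 = 12:25 PM UTC on Jan 3.
Add 3 hours 30 minutes leg 1 → 3:55 PM UTC.
Add 4 hours layover in Kiritimati → 7:55 PM UTC.
Add 2 hours leg 2 → 9:55 PM UTC.
Marrick is UTC+3:30, so local arrival = 9:55 PM + 3:30 = 1:25 AM on Jan 4.

1:25 AM on January 4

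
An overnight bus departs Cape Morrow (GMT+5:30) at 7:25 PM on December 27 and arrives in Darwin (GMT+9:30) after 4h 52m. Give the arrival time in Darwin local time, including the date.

4:17 AM on Dec 28

Darwin is 4:00 ahead of Cape Morrow.
After 4 hours and 52 minutes it is 12:17 AM (Dec 28) in Cape Morrow.
Shift by the zone difference: 12:17 AM + 4:00 = 4:17 AM on Dec 28 in Darwin.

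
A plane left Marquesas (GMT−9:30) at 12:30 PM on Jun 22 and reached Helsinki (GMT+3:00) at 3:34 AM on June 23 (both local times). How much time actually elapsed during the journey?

2 hours 34 minutes

Departure in UTC: 12:30 PM + 9:30 = 10:00 PM on Jun 22.
Arrival in UTC: 3:34 AM − 3:00 = 12:34 AM on Jun 23.
Elapsed = 12:34 AM − 10:00 PM (+1 day) = 2 hours 34 minutes.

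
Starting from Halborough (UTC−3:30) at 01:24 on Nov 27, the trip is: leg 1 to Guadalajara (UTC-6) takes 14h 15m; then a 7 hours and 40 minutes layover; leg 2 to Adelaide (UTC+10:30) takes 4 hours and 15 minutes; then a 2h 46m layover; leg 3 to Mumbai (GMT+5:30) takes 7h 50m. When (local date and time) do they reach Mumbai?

Convert departure to UTC: 01:24 + 3:30 = 04:54 UTC on Nov 27.
Add 14 hours 15 minutes leg 1 → 19:09 UTC.
Add 7 hours and 40 minutes layover in Guadalajara → 02:49 UTC (Nov 28).
Add 4 hours 15 minutes leg 2 → 07:04 UTC.
Add 2 hours 46 minutes layover in Adelaide → 09:50 UTC.
Add 7 hours 50 minutes leg 3 → 17:40 UTC.
Mumbai is UTC+5:30, so local arrival = 17:40 + 5:30 = 23:10 on Nov 28.

23:10 on Nov 28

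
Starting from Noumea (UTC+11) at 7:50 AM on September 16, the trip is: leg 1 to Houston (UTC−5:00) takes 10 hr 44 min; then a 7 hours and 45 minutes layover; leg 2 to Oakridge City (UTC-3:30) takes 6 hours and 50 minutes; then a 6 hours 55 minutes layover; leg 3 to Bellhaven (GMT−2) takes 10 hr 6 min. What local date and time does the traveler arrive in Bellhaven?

1:10 PM on September 17

Convert departure to UTC: 7:50 AM − 11:00 = 8:50 PM UTC on Sep 15.
Add 10 hours 44 minutes leg 1 → 7:34 AM UTC (Sep 16).
Add 7 hours 45 minutes layover in Houston → 3:19 PM UTC.
Add 6 hours 50 minutes leg 2 → 10:09 PM UTC.
Add 6 hours and 55 minutes layover in Oakridge City → 5:04 AM UTC (Sep 17).
Add 10 hours 6 minutes leg 3 → 3:10 PM UTC.
Bellhaven is UTC−2:00, so local arrival = 3:10 PM − 2:00 = 1:10 PM on Sep 17.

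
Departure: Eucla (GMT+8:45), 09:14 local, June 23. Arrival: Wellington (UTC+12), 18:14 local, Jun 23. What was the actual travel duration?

Departure in UTC: 09:14 − 8:45 = 00:29 on Jun 23.
Arrival in UTC: 18:14 − 12:00 = 06:14 on Jun 23.
Elapsed = 06:14 − 00:29 = 5 hours 45 minutes.

5 hours 45 minutes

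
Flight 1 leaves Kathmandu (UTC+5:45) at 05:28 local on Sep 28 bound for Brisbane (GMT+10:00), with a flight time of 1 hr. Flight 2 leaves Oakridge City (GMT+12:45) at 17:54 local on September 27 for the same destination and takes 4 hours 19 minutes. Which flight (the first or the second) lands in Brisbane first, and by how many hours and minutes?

the second, by 15 hours 15 minutes

Flight 1 in UTC: 05:28 − 5:45 = 23:43 on Sep 27.
+1 hour → arrive 00:43 UTC on Sep 28.
Flight 2 in UTC: 17:54 − 12:45 = 05:09 on Sep 27.
+4 hours and 19 minutes → arrive 09:28 UTC on Sep 27.
Flight 2 lands earlier by 15 hours 15 minutes.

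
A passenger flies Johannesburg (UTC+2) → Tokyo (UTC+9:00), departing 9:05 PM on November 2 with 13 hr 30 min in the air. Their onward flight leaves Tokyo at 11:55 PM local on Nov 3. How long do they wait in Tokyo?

6 hours 20 minutes

Convert departure to UTC: 9:05 PM − 2:00 = 7:05 PM UTC on Nov 2.
Add 13 hours 30 minutes flight time → 8:35 AM UTC (Nov 3).
Tokyo is UTC+9:00, so local arrival = 8:35 AM + 9:00 = 5:35 PM on Nov 3.
Layover = 11:55 PM − 5:35 PM = 6 hours 20 minutes.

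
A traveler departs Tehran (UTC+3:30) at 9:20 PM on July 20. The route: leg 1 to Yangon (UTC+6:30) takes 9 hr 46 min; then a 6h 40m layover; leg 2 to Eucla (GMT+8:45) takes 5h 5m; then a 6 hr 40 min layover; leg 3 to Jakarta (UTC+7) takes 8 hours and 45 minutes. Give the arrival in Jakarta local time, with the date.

1:46 PM on Jul 22

Convert departure to UTC: 9:20 PM − 3:30 = 5:50 PM UTC on Jul 20.
Add 9 hours 46 minutes leg 1 → 3:36 AM UTC (Jul 21).
Add 6 hours 40 minutes layover in Yangon → 10:16 AM UTC.
Add 5 hours and 5 minutes leg 2 → 3:21 PM UTC.
Add 6 hours and 40 minutes layover in Eucla → 10:01 PM UTC.
Add 8 hours 45 minutes leg 3 → 6:46 AM UTC (Jul 22).
Jakarta is UTC+7:00, so local arrival = 6:46 AM + 7:00 = 1:46 PM on Jul 22.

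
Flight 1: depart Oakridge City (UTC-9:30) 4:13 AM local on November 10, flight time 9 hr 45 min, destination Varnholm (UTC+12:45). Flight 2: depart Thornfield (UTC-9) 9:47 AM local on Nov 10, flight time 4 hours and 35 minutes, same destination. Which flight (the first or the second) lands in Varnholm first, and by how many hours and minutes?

the second, by 6 minutes

Flight 1 in UTC: 4:13 AM + 9:30 = 1:43 PM on Nov 10.
+9 hours and 45 minutes → arrive 11:28 PM UTC on Nov 10.
Flight 2 in UTC: 9:47 AM + 9:00 = 6:47 PM on Nov 10.
+4 hours and 35 minutes → arrive 11:22 PM UTC on Nov 10.
Flight 2 lands earlier by 6 minutes.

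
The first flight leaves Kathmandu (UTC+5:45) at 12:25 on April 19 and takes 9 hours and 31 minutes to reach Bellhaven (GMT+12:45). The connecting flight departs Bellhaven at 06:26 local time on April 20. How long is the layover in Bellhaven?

Convert departure to UTC: 12:25 − 5:45 = 06:40 UTC on Apr 19.
Add 9 hours 31 minutes flight time → 16:11 UTC.
Bellhaven is UTC+12:45, so local arrival = 16:11 + 12:45 = 04:56 on Apr 20.
Layover = 06:26 − 04:56 = 1 hour 30 minutes.

1 hour 30 minutes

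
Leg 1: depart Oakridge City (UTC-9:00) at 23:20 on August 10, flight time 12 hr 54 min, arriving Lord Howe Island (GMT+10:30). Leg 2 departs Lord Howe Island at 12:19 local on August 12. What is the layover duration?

Convert departure to UTC: 23:20 + 9:00 = 08:20 UTC on Aug 11.
Add 12 hours and 54 minutes flight time → 21:14 UTC.
Lord Howe Island is UTC+10:30, so local arrival = 21:14 + 10:30 = 07:44 on Aug 12.
Layover = 12:19 − 07:44 = 4 hours 35 minutes.

4 hours 35 minutes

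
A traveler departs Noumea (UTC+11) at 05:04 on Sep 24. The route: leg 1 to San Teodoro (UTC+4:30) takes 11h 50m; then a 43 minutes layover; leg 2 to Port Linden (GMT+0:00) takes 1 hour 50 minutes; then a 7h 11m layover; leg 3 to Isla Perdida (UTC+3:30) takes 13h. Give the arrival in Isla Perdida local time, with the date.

08:08 on September 25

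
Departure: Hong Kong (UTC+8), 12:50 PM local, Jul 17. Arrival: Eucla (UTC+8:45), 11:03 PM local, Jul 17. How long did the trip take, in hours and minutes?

9 hours 28 minutes

Eucla is 0:45 ahead of Hong Kong.
Clock-face elapsed time (ignoring zones) is 10 hours 13 minutes.
Actual elapsed = 10 hours 13 minutes − 0:45 = 9 hours 28 minutes.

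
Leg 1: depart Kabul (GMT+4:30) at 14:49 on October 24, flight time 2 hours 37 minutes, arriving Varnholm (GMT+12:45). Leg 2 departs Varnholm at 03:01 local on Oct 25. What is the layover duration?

1 hour 20 minutes

Convert departure to UTC: 14:49 − 4:30 = 10:19 UTC on Oct 24.
Add 2 hours and 37 minutes flight time → 12:56 UTC.
Varnholm is UTC+12:45, so local arrival = 12:56 + 12:45 = 01:41 on Oct 25.
Layover = 03:01 − 01:41 = 1 hour 20 minutes.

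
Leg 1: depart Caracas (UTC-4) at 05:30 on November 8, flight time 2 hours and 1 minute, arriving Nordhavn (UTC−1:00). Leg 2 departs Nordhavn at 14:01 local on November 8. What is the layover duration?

Convert departure to UTC: 05:30 + 4:00 = 09:30 UTC on Nov 8.
Add 2 hours 1 minute flight time → 11:31 UTC.
Nordhavn is UTC−1:00, so local arrival = 11:31 − 1:00 = 10:31 on Nov 8.
Layover = 14:01 − 10:31 = 3 hours 30 minutes.

3 hours 30 minutes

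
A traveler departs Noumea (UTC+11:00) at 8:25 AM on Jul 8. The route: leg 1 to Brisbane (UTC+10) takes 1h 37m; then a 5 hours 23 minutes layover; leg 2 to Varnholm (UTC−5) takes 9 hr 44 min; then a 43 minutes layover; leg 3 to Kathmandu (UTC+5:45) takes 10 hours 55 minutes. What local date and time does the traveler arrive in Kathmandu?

7:32 AM on Jul 9

Convert departure to UTC: 8:25 AM − 11:00 = 9:25 PM UTC on Jul 7.
Add 1 hour and 37 minutes leg 1 → 11:02 PM UTC.
Add 5 hours 23 minutes layover in Brisbane → 4:25 AM UTC (Jul 8).
Add 9 hours and 44 minutes leg 2 → 2:09 PM UTC.
Add 43 minutes layover in Varnholm → 2:52 PM UTC.
Add 10 hours and 55 minutes leg 3 → 1:47 AM UTC (Jul 9).
Kathmandu is UTC+5:45, so local arrival = 1:47 AM + 5:45 = 7:32 AM on Jul 9.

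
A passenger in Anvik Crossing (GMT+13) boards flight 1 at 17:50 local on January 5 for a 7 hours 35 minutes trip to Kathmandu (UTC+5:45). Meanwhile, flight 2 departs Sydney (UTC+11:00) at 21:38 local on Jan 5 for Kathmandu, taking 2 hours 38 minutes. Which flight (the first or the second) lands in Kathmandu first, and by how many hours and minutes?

the first, by 51 minutes

Flight 1 in UTC: 17:50 − 13:00 = 04:50 on Jan 5.
+7 hours and 35 minutes → arrive 12:25 UTC on Jan 5.
Flight 2 in UTC: 21:38 − 11:00 = 10:38 on Jan 5.
+2 hours 38 minutes → arrive 13:16 UTC on Jan 5.
Flight 1 lands earlier by 51 minutes.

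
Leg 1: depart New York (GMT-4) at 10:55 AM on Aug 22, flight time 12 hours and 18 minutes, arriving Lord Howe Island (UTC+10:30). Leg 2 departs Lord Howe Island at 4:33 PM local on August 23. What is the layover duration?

Convert departure to UTC: 10:55 AM + 4:00 = 2:55 PM UTC on Aug 22.
Add 12 hours and 18 minutes flight time → 3:13 AM UTC (Aug 23).
Lord Howe Island is UTC+10:30, so local arrival = 3:13 AM + 10:30 = 1:43 PM on Aug 23.
Layover = 4:33 PM − 1:43 PM = 2 hours 50 minutes.

2 hours 50 minutes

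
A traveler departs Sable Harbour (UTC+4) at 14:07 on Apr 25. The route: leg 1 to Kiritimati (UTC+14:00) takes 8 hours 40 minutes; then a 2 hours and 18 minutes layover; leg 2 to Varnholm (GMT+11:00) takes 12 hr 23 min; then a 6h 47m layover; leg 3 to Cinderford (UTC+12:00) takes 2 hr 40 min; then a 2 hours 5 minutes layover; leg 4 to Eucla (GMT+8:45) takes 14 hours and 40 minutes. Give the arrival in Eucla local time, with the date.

20:25 on Apr 27

Convert departure to UTC: 14:07 − 4:00 = 10:07 UTC on Apr 25.
Add 8 hours and 40 minutes leg 1 → 18:47 UTC.
Add 2 hours 18 minutes layover in Kiritimati → 21:05 UTC.
Add 12 hours 23 minutes leg 2 → 09:28 UTC (Apr 26).
Add 6 hours 47 minutes layover in Varnholm → 16:15 UTC.
Add 2 hours 40 minutes leg 3 → 18:55 UTC.
Add 2 hours 5 minutes layover in Cinderford → 21:00 UTC.
Add 14 hours 40 minutes leg 4 → 11:40 UTC (Apr 27).
Eucla is UTC+8:45, so local arrival = 11:40 + 8:45 = 20:25 on Apr 27.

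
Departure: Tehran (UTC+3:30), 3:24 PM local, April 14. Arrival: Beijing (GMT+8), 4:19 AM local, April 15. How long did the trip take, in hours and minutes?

8 hours 25 minutes

Beijing is 4:30 ahead of Tehran.
Clock-face elapsed time (ignoring zones) is 12 hours 55 minutes.
Actual elapsed = 12 hours 55 minutes − 4:30 = 8 hours 25 minutes.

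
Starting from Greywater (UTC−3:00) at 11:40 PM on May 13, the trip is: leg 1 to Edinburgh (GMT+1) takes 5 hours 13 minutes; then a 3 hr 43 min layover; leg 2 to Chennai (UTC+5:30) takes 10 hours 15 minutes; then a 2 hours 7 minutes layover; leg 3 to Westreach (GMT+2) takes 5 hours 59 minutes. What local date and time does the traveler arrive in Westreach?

7:57 AM on May 15

Convert departure to UTC: 11:40 PM + 3:00 = 2:40 AM UTC on May 14.
Add 5 hours and 13 minutes leg 1 → 7:53 AM UTC.
Add 3 hours 43 minutes layover in Edinburgh → 11:36 AM UTC.
Add 10 hours 15 minutes leg 2 → 9:51 PM UTC.
Add 2 hours and 7 minutes layover in Chennai → 11:58 PM UTC.
Add 5 hours 59 minutes leg 3 → 5:57 AM UTC (May 15).
Westreach is UTC+2:00, so local arrival = 5:57 AM + 2:00 = 7:57 AM on May 15.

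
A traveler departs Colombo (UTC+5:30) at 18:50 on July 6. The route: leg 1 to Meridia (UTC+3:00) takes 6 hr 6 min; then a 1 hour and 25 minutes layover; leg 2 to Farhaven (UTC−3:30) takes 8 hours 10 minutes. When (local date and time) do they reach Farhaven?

Convert departure to UTC: 18:50 − 5:30 = 13:20 UTC on Jul 6.
Add 6 hours 6 minutes leg 1 → 19:26 UTC.
Add 1 hour 25 minutes layover in Meridia → 20:51 UTC.
Add 8 hours and 10 minutes leg 2 → 05:01 UTC (Jul 7).
Farhaven is UTC−3:30, so local arrival = 05:01 − 3:30 = 01:31 on Jul 7.

01:31 on July 7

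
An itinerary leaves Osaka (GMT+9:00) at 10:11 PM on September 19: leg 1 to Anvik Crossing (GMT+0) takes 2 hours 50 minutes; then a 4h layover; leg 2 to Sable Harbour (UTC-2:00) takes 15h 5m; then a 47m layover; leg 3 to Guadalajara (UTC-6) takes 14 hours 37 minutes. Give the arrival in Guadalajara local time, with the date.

Convert departure to UTC: 10:11 PM − 9:00 = 1:11 PM UTC on Sep 19.
Add 2 hours 50 minutes leg 1 → 4:01 PM UTC.
Add 4 hours layover in Anvik Crossing → 8:01 PM UTC.
Add 15 hours 5 minutes leg 2 → 11:06 AM UTC (Sep 20).
Add 47 minutes layover in Sable Harbour → 11:53 AM UTC.
Add 14 hours and 37 minutes leg 3 → 2:30 AM UTC (Sep 21).
Guadalajara is UTC−6:00, so local arrival = 2:30 AM − 6:00 = 8:30 PM on Sep 20.

8:30 PM on Sep 20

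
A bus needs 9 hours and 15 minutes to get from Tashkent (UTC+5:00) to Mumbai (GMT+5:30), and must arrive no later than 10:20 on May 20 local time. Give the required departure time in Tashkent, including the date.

Target arrival in UTC: 10:20 − 5:30 = 04:50 on May 20.
Subtract 9 hours 15 minutes → departure 19:35 UTC on May 19.
Tashkent is UTC+5:00: 19:35 + 5:00 = 00:35 on May 20.

00:35 on May 20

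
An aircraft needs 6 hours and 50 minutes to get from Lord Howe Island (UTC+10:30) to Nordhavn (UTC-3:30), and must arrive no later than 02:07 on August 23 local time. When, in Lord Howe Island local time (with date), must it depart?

09:17 on August 23

Target arrival in UTC: 02:07 + 3:30 = 05:37 on Aug 23.
Subtract 6 hours 50 minutes → departure 22:47 UTC on Aug 22.
Lord Howe Island is UTC+10:30: 22:47 + 10:30 = 09:17 on Aug 23.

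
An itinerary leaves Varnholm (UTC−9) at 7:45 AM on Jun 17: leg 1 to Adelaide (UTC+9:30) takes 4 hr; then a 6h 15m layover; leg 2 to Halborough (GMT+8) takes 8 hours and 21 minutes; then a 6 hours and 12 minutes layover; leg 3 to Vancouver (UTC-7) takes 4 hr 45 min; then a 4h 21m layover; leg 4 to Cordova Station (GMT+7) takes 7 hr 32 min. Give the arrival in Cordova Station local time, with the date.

Convert departure to UTC: 7:45 AM + 9:00 = 4:45 PM UTC on Jun 17.
Add 4 hours leg 1 → 8:45 PM UTC.
Add 6 hours and 15 minutes layover in Adelaide → 3:00 AM UTC (Jun 18).
Add 8 hours and 21 minutes leg 2 → 11:21 AM UTC.
Add 6 hours 12 minutes layover in Halborough → 5:33 PM UTC.
Add 4 hours and 45 minutes leg 3 → 10:18 PM UTC.
Add 4 hours 21 minutes layover in Vancouver → 2:39 AM UTC (Jun 19).
Add 7 hours 32 minutes leg 4 → 10:11 AM UTC.
Cordova Station is UTC+7:00, so local arrival = 10:11 AM + 7:00 = 5:11 PM on Jun 19.

5:11 PM on June 19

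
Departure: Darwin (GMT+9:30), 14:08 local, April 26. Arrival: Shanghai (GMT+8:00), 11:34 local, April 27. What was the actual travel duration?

Departure in UTC: 14:08 − 9:30 = 04:38 on Apr 26.
Arrival in UTC: 11:34 − 8:00 = 03:34 on Apr 27.
Elapsed = 03:34 − 04:38 (+1 day) = 22 hours 56 minutes.

22 hours 56 minutes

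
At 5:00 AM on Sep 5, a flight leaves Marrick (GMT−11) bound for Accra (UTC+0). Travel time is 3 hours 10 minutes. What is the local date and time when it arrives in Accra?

Convert departure to UTC: 5:00 AM + 11:00 = 4:00 PM UTC on Sep 5.
Add 3 hours and 10 minutes travel time → 7:10 PM UTC.
Accra is UTC+0, so local arrival is the same: 7:10 PM on Sep 5.

7:10 PM on Sep 5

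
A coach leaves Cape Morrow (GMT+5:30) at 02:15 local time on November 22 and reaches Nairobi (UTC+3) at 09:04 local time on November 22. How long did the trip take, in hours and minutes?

9 hours 19 minutes

Nairobi is 2:30 behind Cape Morrow.
Clock-face elapsed time (ignoring zones) is 6 hours 49 minutes.
Actual elapsed = 6 hours 49 minutes + 2:30 = 9 hours 19 minutes.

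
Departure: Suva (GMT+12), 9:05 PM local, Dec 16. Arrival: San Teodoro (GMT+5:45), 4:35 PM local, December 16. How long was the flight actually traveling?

San Teodoro is 6:15 behind Suva.
Clock-face elapsed time (ignoring zones) is −4 hours 30 minutes.
Actual elapsed = −4 hours 30 minutes + 6:15 = 1 hour 45 minutes.

1 hour 45 minutes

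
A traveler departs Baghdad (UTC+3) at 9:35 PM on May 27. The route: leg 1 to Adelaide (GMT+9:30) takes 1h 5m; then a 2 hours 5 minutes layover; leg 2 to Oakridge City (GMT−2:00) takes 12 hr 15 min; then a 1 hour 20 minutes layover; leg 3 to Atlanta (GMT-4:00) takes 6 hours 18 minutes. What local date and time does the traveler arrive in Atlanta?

Convert departure to UTC: 9:35 PM − 3:00 = 6:35 PM UTC on May 27.
Add 1 hour 5 minutes leg 1 → 7:40 PM UTC.
Add 2 hours and 5 minutes layover in Adelaide → 9:45 PM UTC.
Add 12 hours 15 minutes leg 2 → 10:00 AM UTC (May 28).
Add 1 hour 20 minutes layover in Oakridge City → 11:20 AM UTC.
Add 6 hours and 18 minutes leg 3 → 5:38 PM UTC.
Atlanta is UTC−4:00, so local arrival = 5:38 PM − 4:00 = 1:38 PM on May 28.

1:38 PM on May 28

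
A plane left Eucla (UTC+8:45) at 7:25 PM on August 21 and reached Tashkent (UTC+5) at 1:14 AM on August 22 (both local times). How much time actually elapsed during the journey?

Departure in UTC: 7:25 PM − 8:45 = 10:40 AM on Aug 21.
Arrival in UTC: 1:14 AM − 5:00 = 8:14 PM on Aug 21.
Elapsed = 8:14 PM − 10:40 AM = 9 hours 34 minutes.

9 hours 34 minutes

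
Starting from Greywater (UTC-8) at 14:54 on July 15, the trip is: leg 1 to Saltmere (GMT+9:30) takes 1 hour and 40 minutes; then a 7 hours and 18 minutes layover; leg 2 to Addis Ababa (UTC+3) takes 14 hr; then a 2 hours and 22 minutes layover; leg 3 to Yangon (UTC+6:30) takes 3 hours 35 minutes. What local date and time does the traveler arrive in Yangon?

Convert departure to UTC: 14:54 + 8:00 = 22:54 UTC on Jul 15.
Add 1 hour 40 minutes leg 1 → 00:34 UTC (Jul 16).
Add 7 hours 18 minutes layover in Saltmere → 07:52 UTC.
Add 14 hours leg 2 → 21:52 UTC.
Add 2 hours 22 minutes layover in Addis Ababa → 00:14 UTC (Jul 17).
Add 3 hours and 35 minutes leg 3 → 03:49 UTC.
Yangon is UTC+6:30, so local arrival = 03:49 + 6:30 = 10:19 on Jul 17.

10:19 on July 17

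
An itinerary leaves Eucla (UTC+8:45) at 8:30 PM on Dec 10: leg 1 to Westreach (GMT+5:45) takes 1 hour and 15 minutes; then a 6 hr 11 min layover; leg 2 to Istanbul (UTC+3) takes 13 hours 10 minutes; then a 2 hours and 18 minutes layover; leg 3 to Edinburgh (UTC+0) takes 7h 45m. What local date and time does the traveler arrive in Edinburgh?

6:24 PM on Dec 11

Convert departure to UTC: 8:30 PM − 8:45 = 11:45 AM UTC on Dec 10.
Add 1 hour 15 minutes leg 1 → 1:00 PM UTC.
Add 6 hours and 11 minutes layover in Westreach → 7:11 PM UTC.
Add 13 hours 10 minutes leg 2 → 8:21 AM UTC (Dec 11).
Add 2 hours and 18 minutes layover in Istanbul → 10:39 AM UTC.
Add 7 hours 45 minutes leg 3 → 6:24 PM UTC.
Edinburgh is UTC+0, so local arrival is the same: 6:24 PM on Dec 11.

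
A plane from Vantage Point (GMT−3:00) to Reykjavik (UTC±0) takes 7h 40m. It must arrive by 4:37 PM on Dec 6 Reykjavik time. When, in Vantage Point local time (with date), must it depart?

5:57 AM on December 6

Target arrival is already UTC: 4:37 PM on Dec 6.
Subtract 7 hours 40 minutes → departure 8:57 AM UTC on Dec 6.
Vantage Point is UTC−3:00: 8:57 AM − 3:00 = 5:57 AM on Dec 6.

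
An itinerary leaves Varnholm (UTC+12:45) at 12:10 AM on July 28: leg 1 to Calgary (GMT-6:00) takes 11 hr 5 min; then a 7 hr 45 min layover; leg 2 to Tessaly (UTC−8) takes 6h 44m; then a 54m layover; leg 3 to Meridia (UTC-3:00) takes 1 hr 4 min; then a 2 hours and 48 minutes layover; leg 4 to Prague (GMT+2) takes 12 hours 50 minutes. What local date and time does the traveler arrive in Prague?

Convert departure to UTC: 12:10 AM − 12:45 = 11:25 AM UTC on Jul 27.
Add 11 hours and 5 minutes leg 1 → 10:30 PM UTC.
Add 7 hours and 45 minutes layover in Calgary → 6:15 AM UTC (Jul 28).
Add 6 hours 44 minutes leg 2 → 12:59 PM UTC.
Add 54 minutes layover in Tessaly → 1:53 PM UTC.
Add 1 hour 4 minutes leg 3 → 2:57 PM UTC.
Add 2 hours and 48 minutes layover in Meridia → 5:45 PM UTC.
Add 12 hours and 50 minutes leg 4 → 6:35 AM UTC (Jul 29).
Prague is UTC+2:00, so local arrival = 6:35 AM + 2:00 = 8:35 AM on Jul 29.

8:35 AM on July 29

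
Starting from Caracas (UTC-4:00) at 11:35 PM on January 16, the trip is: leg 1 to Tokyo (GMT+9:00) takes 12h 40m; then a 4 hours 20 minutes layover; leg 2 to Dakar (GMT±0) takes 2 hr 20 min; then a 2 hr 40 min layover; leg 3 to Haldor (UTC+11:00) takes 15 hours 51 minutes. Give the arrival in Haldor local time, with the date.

Convert departure to UTC: 11:35 PM + 4:00 = 3:35 AM UTC on Jan 17.
Add 12 hours 40 minutes leg 1 → 4:15 PM UTC.
Add 4 hours 20 minutes layover in Tokyo → 8:35 PM UTC.
Add 2 hours and 20 minutes leg 2 → 10:55 PM UTC.
Add 2 hours and 40 minutes layover in Dakar → 1:35 AM UTC (Jan 18).
Add 15 hours 51 minutes leg 3 → 5:26 PM UTC.
Haldor is UTC+11:00, so local arrival = 5:26 PM + 11:00 = 4:26 AM on Jan 19.

4:26 AM on Jan 19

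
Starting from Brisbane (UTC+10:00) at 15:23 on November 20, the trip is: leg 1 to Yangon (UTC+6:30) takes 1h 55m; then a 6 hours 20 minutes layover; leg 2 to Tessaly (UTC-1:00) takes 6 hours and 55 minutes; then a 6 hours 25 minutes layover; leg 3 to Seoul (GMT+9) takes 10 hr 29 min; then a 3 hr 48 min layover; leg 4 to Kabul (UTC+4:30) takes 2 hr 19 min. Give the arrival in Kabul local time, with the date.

00:04 on November 22

Convert departure to UTC: 15:23 − 10:00 = 05:23 UTC on Nov 20.
Add 1 hour 55 minutes leg 1 → 07:18 UTC.
Add 6 hours and 20 minutes layover in Yangon → 13:38 UTC.
Add 6 hours 55 minutes leg 2 → 20:33 UTC.
Add 6 hours 25 minutes layover in Tessaly → 02:58 UTC (Nov 21).
Add 10 hours 29 minutes leg 3 → 13:27 UTC.
Add 3 hours 48 minutes layover in Seoul → 17:15 UTC.
Add 2 hours 19 minutes leg 4 → 19:34 UTC.
Kabul is UTC+4:30, so local arrival = 19:34 + 4:30 = 00:04 on Nov 22.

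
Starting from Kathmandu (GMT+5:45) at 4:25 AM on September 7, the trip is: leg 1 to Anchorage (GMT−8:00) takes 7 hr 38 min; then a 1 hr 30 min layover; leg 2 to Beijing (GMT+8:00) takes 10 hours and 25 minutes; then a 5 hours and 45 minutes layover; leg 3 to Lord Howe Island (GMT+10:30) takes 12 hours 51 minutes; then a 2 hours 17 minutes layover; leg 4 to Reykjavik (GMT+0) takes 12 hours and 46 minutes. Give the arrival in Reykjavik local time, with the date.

Convert departure to UTC: 4:25 AM − 5:45 = 10:40 PM UTC on Sep 6.
Add 7 hours 38 minutes leg 1 → 6:18 AM UTC (Sep 7).
Add 1 hour 30 minutes layover in Anchorage → 7:48 AM UTC.
Add 10 hours and 25 minutes leg 2 → 6:13 PM UTC.
Add 5 hours and 45 minutes layover in Beijing → 11:58 PM UTC.
Add 12 hours and 51 minutes leg 3 → 12:49 PM UTC (Sep 8).
Add 2 hours 17 minutes layover in Lord Howe Island → 3:06 PM UTC.
Add 12 hours 46 minutes leg 4 → 3:52 AM UTC (Sep 9).
Reykjavik is UTC+0, so local arrival is the same: 3:52 AM on Sep 9.

3:52 AM on September 9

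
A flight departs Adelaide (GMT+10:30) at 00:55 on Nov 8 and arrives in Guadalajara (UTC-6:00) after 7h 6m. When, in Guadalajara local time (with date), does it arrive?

Convert departure to UTC: 00:55 − 10:30 = 14:25 UTC on Nov 7.
Add 7 hours 6 minutes travel time → 21:31 UTC.
Guadalajara is UTC−6:00, so local arrival = 21:31 − 6:00 = 15:31 on Nov 7.

15:31 on November 7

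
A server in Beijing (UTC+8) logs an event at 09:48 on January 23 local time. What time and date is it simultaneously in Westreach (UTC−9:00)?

16:48 on January 22

Westreach is 17:00 behind Beijing.
Shift by the zone difference: 09:48 − 17:00 = 16:48 on Jan 22 in Westreach.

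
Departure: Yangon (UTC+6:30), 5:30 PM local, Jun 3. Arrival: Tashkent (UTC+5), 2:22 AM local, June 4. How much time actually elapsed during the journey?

Departure in UTC: 5:30 PM − 6:30 = 11:00 AM on Jun 3.
Arrival in UTC: 2:22 AM − 5:00 = 9:22 PM on Jun 3.
Elapsed = 9:22 PM − 11:00 AM = 10 hours 22 minutes.

10 hours 22 minutes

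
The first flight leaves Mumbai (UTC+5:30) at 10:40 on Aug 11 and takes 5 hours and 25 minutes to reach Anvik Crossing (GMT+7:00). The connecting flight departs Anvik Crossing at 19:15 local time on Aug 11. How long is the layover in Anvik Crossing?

1 hour 40 minutes

Convert departure to UTC: 10:40 − 5:30 = 05:10 UTC on Aug 11.
Add 5 hours 25 minutes flight time → 10:35 UTC.
Anvik Crossing is UTC+7:00, so local arrival = 10:35 + 7:00 = 17:35 on Aug 11.
Layover = 19:15 − 17:35 = 1 hour 40 minutes.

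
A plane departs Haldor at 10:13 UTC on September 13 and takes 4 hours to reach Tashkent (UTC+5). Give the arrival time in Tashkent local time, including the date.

19:13 on September 13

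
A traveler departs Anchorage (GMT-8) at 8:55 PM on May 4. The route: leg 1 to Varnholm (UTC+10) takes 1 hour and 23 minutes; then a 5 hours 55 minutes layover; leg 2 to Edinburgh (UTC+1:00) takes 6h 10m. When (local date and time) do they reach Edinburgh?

Convert departure to UTC: 8:55 PM + 8:00 = 4:55 AM UTC on May 5.
Add 1 hour 23 minutes leg 1 → 6:18 AM UTC.
Add 5 hours 55 minutes layover in Varnholm → 12:13 PM UTC.
Add 6 hours 10 minutes leg 2 → 6:23 PM UTC.
Edinburgh is UTC+1:00, so local arrival = 6:23 PM + 1:00 = 7:23 PM on May 5.

7:23 PM on May 5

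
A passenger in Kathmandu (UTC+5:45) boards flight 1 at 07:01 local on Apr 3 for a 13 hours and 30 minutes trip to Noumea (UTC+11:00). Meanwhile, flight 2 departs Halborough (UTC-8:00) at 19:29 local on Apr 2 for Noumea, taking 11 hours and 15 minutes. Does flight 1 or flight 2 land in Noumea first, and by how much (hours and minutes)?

the second, by 2 minutes

Flight 1 in UTC: 07:01 − 5:45 = 01:16 on Apr 3.
+13 hours and 30 minutes → arrive 14:46 UTC on Apr 3.
Flight 2 in UTC: 19:29 + 8:00 = 03:29 on Apr 3.
+11 hours 15 minutes → arrive 14:44 UTC on Apr 3.
Flight 2 lands earlier by 2 minutes.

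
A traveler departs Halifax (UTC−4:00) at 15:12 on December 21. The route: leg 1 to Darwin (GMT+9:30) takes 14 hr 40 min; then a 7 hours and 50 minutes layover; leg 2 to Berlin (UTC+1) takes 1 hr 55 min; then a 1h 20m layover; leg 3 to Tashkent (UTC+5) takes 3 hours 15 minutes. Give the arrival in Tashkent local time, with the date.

Convert departure to UTC: 15:12 + 4:00 = 19:12 UTC on Dec 21.
Add 14 hours 40 minutes leg 1 → 09:52 UTC (Dec 22).
Add 7 hours and 50 minutes layover in Darwin → 17:42 UTC.
Add 1 hour and 55 minutes leg 2 → 19:37 UTC.
Add 1 hour 20 minutes layover in Berlin → 20:57 UTC.
Add 3 hours 15 minutes leg 3 → 00:12 UTC (Dec 23).
Tashkent is UTC+5:00, so local arrival = 00:12 + 5:00 = 05:12 on Dec 23.

05:12 on December 23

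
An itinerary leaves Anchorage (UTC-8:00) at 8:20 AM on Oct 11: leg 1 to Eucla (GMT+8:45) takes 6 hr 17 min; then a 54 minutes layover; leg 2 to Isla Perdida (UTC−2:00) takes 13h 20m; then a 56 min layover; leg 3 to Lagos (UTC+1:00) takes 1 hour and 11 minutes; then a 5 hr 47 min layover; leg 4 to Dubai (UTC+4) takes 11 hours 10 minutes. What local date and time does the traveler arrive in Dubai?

Convert departure to UTC: 8:20 AM + 8:00 = 4:20 PM UTC on Oct 11.
Add 6 hours 17 minutes leg 1 → 10:37 PM UTC.
Add 54 minutes layover in Eucla → 11:31 PM UTC.
Add 13 hours and 20 minutes leg 2 → 12:51 PM UTC (Oct 12).
Add 56 minutes layover in Isla Perdida → 1:47 PM UTC.
Add 1 hour and 11 minutes leg 3 → 2:58 PM UTC.
Add 5 hours and 47 minutes layover in Lagos → 8:45 PM UTC.
Add 11 hours and 10 minutes leg 4 → 7:55 AM UTC (Oct 13).
Dubai is UTC+4:00, so local arrival = 7:55 AM + 4:00 = 11:55 AM on Oct 13.

11:55 AM on October 13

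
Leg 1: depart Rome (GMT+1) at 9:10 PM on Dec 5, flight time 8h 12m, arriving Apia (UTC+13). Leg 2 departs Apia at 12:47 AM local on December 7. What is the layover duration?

Convert departure to UTC: 9:10 PM − 1:00 = 8:10 PM UTC on Dec 5.
Add 8 hours and 12 minutes flight time → 4:22 AM UTC (Dec 6).
Apia is UTC+13:00, so local arrival = 4:22 AM + 13:00 = 5:22 PM on Dec 6.
Layover = 12:47 AM − 5:22 PM (+1 day) = 7 hours 25 minutes.

7 hours 25 minutes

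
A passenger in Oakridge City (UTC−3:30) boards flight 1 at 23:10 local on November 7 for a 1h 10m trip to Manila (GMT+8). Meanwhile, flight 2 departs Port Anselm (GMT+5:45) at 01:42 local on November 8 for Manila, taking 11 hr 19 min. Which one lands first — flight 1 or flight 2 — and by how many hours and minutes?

the first, by 3 hours 26 minutes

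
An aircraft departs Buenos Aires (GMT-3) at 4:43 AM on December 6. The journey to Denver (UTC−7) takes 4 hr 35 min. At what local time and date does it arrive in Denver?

5:18 AM on December 6

Convert departure to UTC: 4:43 AM + 3:00 = 7:43 AM UTC on Dec 6.
Add 4 hours 35 minutes travel time → 12:18 PM UTC.
Denver is UTC−7:00, so local arrival = 12:18 PM − 7:00 = 5:18 AM on Dec 6.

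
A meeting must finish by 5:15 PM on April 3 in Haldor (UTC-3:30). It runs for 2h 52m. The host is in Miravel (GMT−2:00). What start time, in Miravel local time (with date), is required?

Target end time in UTC: 5:15 PM + 3:30 = 8:45 PM on Apr 3.
Subtract 2 hours 52 minutes → start 5:53 PM UTC on Apr 3.
Miravel is UTC−2:00: 5:53 PM − 2:00 = 3:53 PM on Apr 3.

3:53 PM on April 3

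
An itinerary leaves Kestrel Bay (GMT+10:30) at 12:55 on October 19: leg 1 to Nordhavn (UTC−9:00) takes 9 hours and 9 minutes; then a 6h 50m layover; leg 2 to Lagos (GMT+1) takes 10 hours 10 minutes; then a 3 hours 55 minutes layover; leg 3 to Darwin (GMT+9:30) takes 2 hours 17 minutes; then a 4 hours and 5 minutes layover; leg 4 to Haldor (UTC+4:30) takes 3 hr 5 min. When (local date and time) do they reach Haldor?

22:26 on October 20

Convert departure to UTC: 12:55 − 10:30 = 02:25 UTC on Oct 19.
Add 9 hours and 9 minutes leg 1 → 11:34 UTC.
Add 6 hours and 50 minutes layover in Nordhavn → 18:24 UTC.
Add 10 hours and 10 minutes leg 2 → 04:34 UTC (Oct 20).
Add 3 hours and 55 minutes layover in Lagos → 08:29 UTC.
Add 2 hours 17 minutes leg 3 → 10:46 UTC.
Add 4 hours and 5 minutes layover in Darwin → 14:51 UTC.
Add 3 hours 5 minutes leg 4 → 17:56 UTC.
Haldor is UTC+4:30, so local arrival = 17:56 + 4:30 = 22:26 on Oct 20.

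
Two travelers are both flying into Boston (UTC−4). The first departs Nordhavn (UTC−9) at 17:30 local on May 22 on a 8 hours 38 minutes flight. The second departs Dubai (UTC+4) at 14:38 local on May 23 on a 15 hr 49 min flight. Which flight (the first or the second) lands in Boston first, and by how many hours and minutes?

Flight 1 in UTC: 17:30 + 9:00 = 02:30 on May 23.
+8 hours and 38 minutes → arrive 11:08 UTC on May 23.
Flight 2 in UTC: 14:38 − 4:00 = 10:38 on May 23.
+15 hours and 49 minutes → arrive 02:27 UTC on May 24.
Flight 1 lands earlier by 15 hours 19 minutes.

the first, by 15 hours 19 minutes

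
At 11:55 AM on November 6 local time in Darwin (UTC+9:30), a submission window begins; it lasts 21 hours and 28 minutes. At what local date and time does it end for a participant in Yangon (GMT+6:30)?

Yangon is 3:00 behind Darwin.
After 21 hours 28 minutes it is 9:23 AM (Nov 7) in Darwin.
Shift by the zone difference: 9:23 AM − 3:00 = 6:23 AM on Nov 7 in Yangon.

6:23 AM on November 7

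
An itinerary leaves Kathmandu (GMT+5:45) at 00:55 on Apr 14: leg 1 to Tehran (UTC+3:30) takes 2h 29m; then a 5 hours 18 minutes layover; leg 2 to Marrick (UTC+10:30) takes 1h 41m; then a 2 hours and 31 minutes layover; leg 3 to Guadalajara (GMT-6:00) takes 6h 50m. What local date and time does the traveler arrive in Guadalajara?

Convert departure to UTC: 00:55 − 5:45 = 19:10 UTC on Apr 13.
Add 2 hours and 29 minutes leg 1 → 21:39 UTC.
Add 5 hours 18 minutes layover in Tehran → 02:57 UTC (Apr 14).
Add 1 hour and 41 minutes leg 2 → 04:38 UTC.
Add 2 hours and 31 minutes layover in Marrick → 07:09 UTC.
Add 6 hours and 50 minutes leg 3 → 13:59 UTC.
Guadalajara is UTC−6:00, so local arrival = 13:59 − 6:00 = 07:59 on Apr 14.

07:59 on April 14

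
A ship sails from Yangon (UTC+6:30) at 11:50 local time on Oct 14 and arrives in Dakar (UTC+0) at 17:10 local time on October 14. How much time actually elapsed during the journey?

Departure in UTC: 11:50 − 6:30 = 05:20 on Oct 14.
Arrival is already UTC: 17:10 on Oct 14.
Elapsed = 17:10 − 05:20 = 11 hours 50 minutes.

11 hours 50 minutes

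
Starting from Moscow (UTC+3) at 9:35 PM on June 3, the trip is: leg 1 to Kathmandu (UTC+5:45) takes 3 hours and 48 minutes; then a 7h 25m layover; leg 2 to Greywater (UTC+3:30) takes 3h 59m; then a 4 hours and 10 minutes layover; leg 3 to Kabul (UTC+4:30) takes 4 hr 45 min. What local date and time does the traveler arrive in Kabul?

11:12 PM on June 4

Convert departure to UTC: 9:35 PM − 3:00 = 6:35 PM UTC on Jun 3.
Add 3 hours 48 minutes leg 1 → 10:23 PM UTC.
Add 7 hours 25 minutes layover in Kathmandu → 5:48 AM UTC (Jun 4).
Add 3 hours and 59 minutes leg 2 → 9:47 AM UTC.
Add 4 hours and 10 minutes layover in Greywater → 1:57 PM UTC.
Add 4 hours 45 minutes leg 3 → 6:42 PM UTC.
Kabul is UTC+4:30, so local arrival = 6:42 PM + 4:30 = 11:12 PM on Jun 4.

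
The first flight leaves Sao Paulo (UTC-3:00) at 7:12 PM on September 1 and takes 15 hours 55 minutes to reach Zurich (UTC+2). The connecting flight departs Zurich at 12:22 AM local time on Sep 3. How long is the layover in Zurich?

8 hours 15 minutes

Convert departure to UTC: 7:12 PM + 3:00 = 10:12 PM UTC on Sep 1.
Add 15 hours 55 minutes flight time → 2:07 PM UTC (Sep 2).
Zurich is UTC+2:00, so local arrival = 2:07 PM + 2:00 = 4:07 PM on Sep 2.
Layover = 12:22 AM − 4:07 PM (+1 day) = 8 hours 15 minutes.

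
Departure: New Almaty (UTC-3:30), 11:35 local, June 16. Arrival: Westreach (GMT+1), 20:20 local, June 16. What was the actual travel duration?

Departure in UTC: 11:35 + 3:30 = 15:05 on Jun 16.
Arrival in UTC: 20:20 − 1:00 = 19:20 on Jun 16.
Elapsed = 19:20 − 15:05 = 4 hours 15 minutes.

4 hours 15 minutes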